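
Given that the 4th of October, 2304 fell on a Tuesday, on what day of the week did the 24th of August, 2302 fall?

Sunday

Count forward from the earlier date (August 24, 2302) to the later (October 4, 2304):
Day-of-year of August 24, 2302: 236.
Day-of-year of October 4, 2304: 278.
2302 has 365 days, so 365 − 236 = 129 days remain in 2302.
Full years: 2303: 365. Sum = 365.
Total: 129 + 365 + 278 = 772 days.
772 mod 7 = 2, so 2 days before Tuesday is Sunday.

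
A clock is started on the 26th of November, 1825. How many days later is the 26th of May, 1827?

Day-of-year of November 26, 1825: 330.
Day-of-year of May 26, 1827: 146.
1825 has 365 days, so 365 − 330 = 35 days remain in 1825.
Full years: 1826: 365. Sum = 365.
Total: 35 + 365 + 146 = 546 days.

546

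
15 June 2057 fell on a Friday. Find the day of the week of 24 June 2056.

Count forward from the earlier date (June 24, 2056) to the later (June 15, 2057):
June 2056: 30 − 24 = 6 days remain.
Then 11 full months totalling 335 days.
June 1–15, 2057: 15 days.
Residual: 356 days.
Total: 356 days.
356 mod 7 = 6, so 6 days before Friday is Saturday.

Saturday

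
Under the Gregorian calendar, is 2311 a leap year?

No

2311 is not a leap year.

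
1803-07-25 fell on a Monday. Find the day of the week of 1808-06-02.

July 25, 1803 → July 25, 1804: 366 days (1804 is a leap year).
July 25, 1804 → July 25, 1805: 365 days.
July 25, 1805 → July 25, 1806: 365 days.
July 25, 1806 → July 25, 1807: 365 days.
July 1807: 31 − 25 = 6 days remain.
Then 10 full months totalling 305 days.
June 1–2, 1808: 2 days.
Residual: 313 days.
Total: 1774 days.
1774 mod 7 = 3, so 3 days after Monday is Thursday.

Thursday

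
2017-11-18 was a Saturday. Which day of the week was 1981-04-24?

Count forward from the earlier date (April 24, 1981) to the later (November 18, 2017):
From April 24, 1981 to April 24, 2017: 36 years, of which 9 contain a Feb 29 — 27×365 + 9×366 = 13149 days.
(2000 is a leap year (divisible by 400).)
April 2017: 30 − 24 = 6 days remain.
Then May (31), June (30), July (31), August (31), September (30), October (31): 31 + 30 + 31 + 31 + 30 + 31 = 184 days.
November 1–18, 2017: 18 days.
Residual: 208 days.
Total: 13357 days.
13357 mod 7 = 1, so 1 day before Saturday is Friday.

Friday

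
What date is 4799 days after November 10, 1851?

December 30, 1864

Count 4799 days after November 10, 1851:
From November 10, 1851 to November 10, 1864: 13 years, of which 4 contain a Feb 29 — 9×365 + 4×366 = 4749 days.
November 1864: 30 − 10 = 20 days remain.
December 1–30, 1864: 30 days.
Residual: 50 days.
Total: 4799 days.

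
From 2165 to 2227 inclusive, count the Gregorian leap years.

Years divisible by 4: 2168, 2172, …, 2224 — 15 in all.
Of these, 2200 is divisible by 100 but not 400, so not leap.
Leap years: 15 − 1 = 14.

14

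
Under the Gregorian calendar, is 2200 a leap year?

No

2200 is not a leap year (divisible by 100 but not 400).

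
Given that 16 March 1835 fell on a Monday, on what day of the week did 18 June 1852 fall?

Day-of-year of March 16, 1835: 75.
Day-of-year of June 18, 1852: 170.
1835 has 365 days, so 365 − 75 = 290 days remain in 1835.
Full years 1836–1851: 12 common + 4 leap = 12×365 + 4×366 = 5844 days.
Total: 290 + 5844 + 170 = 6304 days.
6304 mod 7 = 4, so 4 days after Monday is Friday.

Friday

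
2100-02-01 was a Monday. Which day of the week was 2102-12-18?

Monday

Day-of-year of February 1, 2100: 32.
Day-of-year of December 18, 2102: 352.
2100 has 365 days, so 365 − 32 = 333 days remain in 2100.
Full years: 2101: 365. Sum = 365.
Total: 333 + 365 + 352 = 1050 days.
1050 is a multiple of 7, so 2102-12-18 falls on the same weekday: Monday.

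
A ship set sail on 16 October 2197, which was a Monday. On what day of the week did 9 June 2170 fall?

Saturday

Count forward from the earlier date (June 9, 2170) to the later (October 16, 2197):
From June 9, 2170 to June 9, 2197: 27 years, of which 7 contain a Feb 29 — 20×365 + 7×366 = 9862 days.
June 2197: 30 − 9 = 21 days remain.
Then July (31), August (31), September (30): 31 + 31 + 30 = 92 days.
October 1–16, 2197: 16 days.
Residual: 129 days.
Total: 9991 days.
9991 mod 7 = 2, so 2 days before Monday is Saturday.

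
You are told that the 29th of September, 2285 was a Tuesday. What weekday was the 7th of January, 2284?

Count forward from the earlier date (January 7, 2284) to the later (September 29, 2285):
January 2284: 31 − 7 = 24 days remain.
Then 19 full months totalling 578 days.
September 1–29, 2285: 29 days.
Total: 24 + 578 + 29 = 631 days.
631 mod 7 = 1, so 1 day before Tuesday is Monday.

Monday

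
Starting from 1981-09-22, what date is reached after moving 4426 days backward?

1969-08-10

Count 4426 days before September 22, 1981:
From August 10, 1969 to August 10, 1981: 12 years, of which 3 contain a Feb 29 — 9×365 + 3×366 = 4383 days.
August 1981: 31 − 10 = 21 days remain.
September 1–22, 1981: 22 days.
Residual: 43 days.
Total: 4426 days.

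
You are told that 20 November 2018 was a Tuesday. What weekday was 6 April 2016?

Wednesday

Count forward from the earlier date (April 6, 2016) to the later (November 20, 2018):
April 2016: 30 − 6 = 24 days remain.
Then 30 full months totalling 914 days.
November 1–20, 2018: 20 days.
Total: 24 + 914 + 20 = 958 days.
958 mod 7 = 6, so 6 days before Tuesday is Wednesday.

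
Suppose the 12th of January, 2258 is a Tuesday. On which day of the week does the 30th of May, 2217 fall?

Friday

Count forward from the earlier date (May 30, 2217) to the later (January 12, 2258):
From May 30, 2217 to May 30, 2257: 40 years, of which 10 contain a Feb 29 — 30×365 + 10×366 = 14610 days.
May 2257: 31 − 30 = 1 day remains.
Then June (30), July (31), August (31), September (30), October (31), November (30), December (31): 30 + 31 + 31 + 30 + 31 + 30 + 31 = 214 days.
January 1–12, 2258: 12 days.
Residual: 227 days.
Total: 14837 days.
14837 mod 7 = 4, so 4 days before Tuesday is Friday.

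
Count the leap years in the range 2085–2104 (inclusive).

Years divisible by 4 in [2085, 2104]: 2088, 2092, 2096, 2100, 2104.
Of these, 2100 is divisible by 100 but not 400, so not leap.
Leap years: 5 − 1 = 4.

4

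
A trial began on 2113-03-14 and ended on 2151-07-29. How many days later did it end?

From March 14, 2113 to March 14, 2151: 38 years, of which 9 contain a Feb 29 — 29×365 + 9×366 = 13879 days.
March 2151: 31 − 14 = 17 days remain.
Then April (30), May (31), June (30): 30 + 31 + 30 = 91 days.
July 1–29, 2151: 29 days.
Residual: 137 days.
Total: 14016 days.

14016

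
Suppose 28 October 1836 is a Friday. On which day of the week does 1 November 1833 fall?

Friday

Count forward from the earlier date (November 1, 1833) to the later (October 28, 1836):
November 1, 1833 → November 1, 1834: 365 days.
November 1, 1834 → November 1, 1835: 365 days.
November 1835: 30 − 1 = 29 days remain.
Then 10 full months totalling 305 days.
October 1–28, 1836: 28 days.
Residual: 362 days.
Total: 1092 days.
1092 is a multiple of 7, so 1 November 1833 falls on the same weekday: Friday.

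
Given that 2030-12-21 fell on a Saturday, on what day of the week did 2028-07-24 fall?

Monday

Count forward from the earlier date (July 24, 2028) to the later (December 21, 2030):
Day-of-year of July 24, 2028: 206.
Day-of-year of December 21, 2030: 355.
2028 has 366 days, so 366 − 206 = 160 days remain in 2028.
Full years: 2029: 365. Sum = 365.
Total: 160 + 365 + 355 = 880 days.
880 mod 7 = 5, so 5 days before Saturday is Monday.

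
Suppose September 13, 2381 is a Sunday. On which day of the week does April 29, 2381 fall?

Wednesday

Count forward from the earlier date (April 29, 2381) to the later (September 13, 2381):
April 2381: 30 − 29 = 1 day remains.
Then May (31), June (30), July (31), August (31): 31 + 30 + 31 + 31 = 123 days.
September 1–13, 2381: 13 days.
Total: 1 + 123 + 13 = 137 days.
137 mod 7 = 4, so 4 days before Sunday is Wednesday.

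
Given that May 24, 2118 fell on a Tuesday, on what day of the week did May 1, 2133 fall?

Friday

Day-of-year of May 24, 2118: 144.
Day-of-year of May 1, 2133: 121.
2118 has 365 days, so 365 − 144 = 221 days remain in 2118.
Full years 2119–2132: 10 common + 4 leap = 10×365 + 4×366 = 5114 days.
Total: 221 + 5114 + 121 = 5456 days.
5456 mod 7 = 3, so 3 days after Tuesday is Friday.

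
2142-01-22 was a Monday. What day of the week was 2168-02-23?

Tuesday

From January 22, 2142 to January 22, 2168: 26 years, of which 6 contain a Feb 29 — 20×365 + 6×366 = 9496 days.
January 2168: 31 − 22 = 9 days remain.
February 1–23, 2168: 23 days (2168 is a leap year).
Residual: 32 days.
Total: 9528 days.
9528 mod 7 = 1, so 1 day after Monday is Tuesday.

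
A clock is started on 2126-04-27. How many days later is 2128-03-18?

Day-of-year of April 27, 2126: 117.
Day-of-year of March 18, 2128: 78.
2126 has 365 days, so 365 − 117 = 248 days remain in 2126.
Full years: 2127: 365. Sum = 365.
Total: 248 + 365 + 78 = 691 days.

691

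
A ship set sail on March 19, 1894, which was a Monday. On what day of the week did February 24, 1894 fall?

Count forward from the earlier date (February 24, 1894) to the later (March 19, 1894):
February 1894: 28 − 24 = 4 days remain (1894 is not a leap year, so February has 28 days).
March 1–19, 1894: 19 days.
Total: 4 + 19 = 23 days.
23 mod 7 = 2, so 2 days before Monday is Saturday.

Saturday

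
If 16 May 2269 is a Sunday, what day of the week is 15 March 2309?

Monday

Day-of-year of May 16, 2269: 136.
Day-of-year of March 15, 2309: 74.
2269 has 365 days, so 365 − 136 = 229 days remain in 2269.
Full years 2270–2308: 30 common + 9 leap = 30×365 + 9×366 = 14244 days.
Total: 229 + 14244 + 74 = 14547 days.
14547 mod 7 = 1, so 1 day after Sunday is Monday.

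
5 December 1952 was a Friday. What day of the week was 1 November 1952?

Saturday

Count forward from the earlier date (November 1, 1952) to the later (December 5, 1952):
November 1952: 30 − 1 = 29 days remain.
December 1–5, 1952: 5 days.
Total: 29 + 5 = 34 days.
34 mod 7 = 6, so 6 days before Friday is Saturday.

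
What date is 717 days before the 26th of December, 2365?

the 9th of January, 2364

Count 717 days before December 26, 2365:
Day-of-year of January 9, 2364: 9.
Day-of-year of December 26, 2365: 360.
2364 has 366 days, so 366 − 9 = 357 days remain in 2364.
Total: 357 + 360 = 717 days.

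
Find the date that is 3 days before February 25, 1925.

February 22, 1925

Count 3 days before February 25, 1925:
Within February 1925: 25 − 22 = 3 days.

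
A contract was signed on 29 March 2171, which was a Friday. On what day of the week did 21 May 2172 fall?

Thursday

March 29, 2171 → March 29, 2172: 366 days (2172 is a leap year).
March 2172: 31 − 29 = 2 days remain.
Then April (30): 30 days.
May 1–21, 2172: 21 days.
Residual: 53 days.
Total: 419 days.
419 mod 7 = 6, so 6 days after Friday is Thursday.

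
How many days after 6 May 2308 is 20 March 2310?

683

May 2308: 31 − 6 = 25 days remain.
Then 21 full months totalling 638 days.
March 1–20, 2310: 20 days.
Total: 25 + 638 + 20 = 683 days.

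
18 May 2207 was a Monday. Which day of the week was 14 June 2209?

Day-of-year of May 18, 2207: 138.
Day-of-year of June 14, 2209: 165.
2207 has 365 days, so 365 − 138 = 227 days remain in 2207.
Full years: 2208: 366. Sum = 366.
Total: 227 + 366 + 165 = 758 days.
758 mod 7 = 2, so 2 days after Monday is Wednesday.

Wednesday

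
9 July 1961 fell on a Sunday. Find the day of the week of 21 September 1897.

Tuesday

Count forward from the earlier date (September 21, 1897) to the later (July 9, 1961):
Day-of-year of September 21, 1897: 264.
Day-of-year of July 9, 1961: 190.
1897 has 365 days, so 365 − 264 = 101 days remain in 1897.
Full years 1898–1960: 48 common + 15 leap = 48×365 + 15×366 = 23010 days.
Total: 101 + 23010 + 190 = 23301 days.
23301 mod 7 = 5, so 5 days before Sunday is Tuesday.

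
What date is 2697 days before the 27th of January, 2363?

the 9th of September, 2355

Count 2697 days before January 27, 2363:
Day-of-year of September 9, 2355: 252.
Day-of-year of January 27, 2363: 27.
2355 has 365 days, so 365 − 252 = 113 days remain in 2355.
Full years 2356–2362: 5 common + 2 leap = 5×365 + 2×366 = 2557 days.
Total: 113 + 2557 + 27 = 2697 days.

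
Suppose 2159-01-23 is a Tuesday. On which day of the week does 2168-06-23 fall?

Thursday

Day-of-year of January 23, 2159: 23.
Day-of-year of June 23, 2168: 175.
2159 has 365 days, so 365 − 23 = 342 days remain in 2159.
Full years 2160–2167: 6 common + 2 leap = 6×365 + 2×366 = 2922 days.
Total: 342 + 2922 + 175 = 3439 days.
3439 mod 7 = 2, so 2 days after Tuesday is Thursday.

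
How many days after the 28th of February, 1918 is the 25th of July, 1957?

Day-of-year of February 28, 1918: 59.
Day-of-year of July 25, 1957: 206.
1918 has 365 days, so 365 − 59 = 306 days remain in 1918.
Full years 1919–1956: 28 common + 10 leap = 28×365 + 10×366 = 13880 days.
Total: 306 + 13880 + 206 = 14392 days.

14392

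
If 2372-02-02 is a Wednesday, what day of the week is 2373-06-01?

Friday

February 2, 2372 → February 2, 2373: 366 days (2372 is a leap year).
February 2373: 28 − 2 = 26 days remain (2373 is not a leap year, so February has 28 days).
Then March (31), April (30), May (31): 31 + 30 + 31 = 92 days.
June 1, 2373: 1 day.
Residual: 119 days.
Total: 485 days.
485 mod 7 = 2, so 2 days after Wednesday is Friday.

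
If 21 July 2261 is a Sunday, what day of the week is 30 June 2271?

Day-of-year of July 21, 2261: 202.
Day-of-year of June 30, 2271: 181.
2261 has 365 days, so 365 − 202 = 163 days remain in 2261.
Full years 2262–2270: 7 common + 2 leap = 7×365 + 2×366 = 3287 days.
Total: 163 + 3287 + 181 = 3631 days.
3631 mod 7 = 5, so 5 days after Sunday is Friday.

Friday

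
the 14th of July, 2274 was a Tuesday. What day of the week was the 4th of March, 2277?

July 14, 2274 → July 14, 2275: 365 days.
July 14, 2275 → July 14, 2276: 366 days (2276 is a leap year).
July 2276: 31 − 14 = 17 days remain.
Then August (31), September (30), October (31), November (30), December (31), January (31), February 2277 (28): 31 + 30 + 31 + 30 + 31 + 31 + 28 = 212 days.
March 1–4, 2277: 4 days.
Residual: 233 days.
Total: 964 days.
964 mod 7 = 5, so 5 days after Tuesday is Sunday.

Sunday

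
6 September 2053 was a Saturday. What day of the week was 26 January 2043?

Monday

Count forward from the earlier date (January 26, 2043) to the later (September 6, 2053):
From January 26, 2043 to January 26, 2053: 10 years, of which 3 contain a Feb 29 — 7×365 + 3×366 = 3653 days.
January 2053: 31 − 26 = 5 days remain.
Then February 2053 (28), March (31), April (30), May (31), June (30), July (31), August (31): 28 + 31 + 30 + 31 + 30 + 31 + 31 = 212 days.
September 1–6, 2053: 6 days.
Residual: 223 days.
Total: 3876 days.
3876 mod 7 = 5, so 5 days before Saturday is Monday.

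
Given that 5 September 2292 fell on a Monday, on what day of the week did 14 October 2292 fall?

September 2292: 30 − 5 = 25 days remain.
October 1–14, 2292: 14 days.
Total: 25 + 14 = 39 days.
39 mod 7 = 4, so 4 days after Monday is Friday.

Friday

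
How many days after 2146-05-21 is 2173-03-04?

Day-of-year of May 21, 2146: 141.
Day-of-year of March 4, 2173: 63.
2146 has 365 days, so 365 − 141 = 224 days remain in 2146.
Full years 2147–2172: 19 common + 7 leap = 19×365 + 7×366 = 9497 days.
Total: 224 + 9497 + 63 = 9784 days.

9784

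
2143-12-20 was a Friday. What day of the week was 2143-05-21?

Count forward from the earlier date (May 21, 2143) to the later (December 20, 2143):
May 2143: 31 − 21 = 10 days remain.
Then June (30), July (31), August (31), September (30), October (31), November (30): 30 + 31 + 31 + 30 + 31 + 30 = 183 days.
December 1–20, 2143: 20 days.
Total: 10 + 183 + 20 = 213 days.
213 mod 7 = 3, so 3 days before Friday is Tuesday.

Tuesday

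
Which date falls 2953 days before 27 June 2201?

26 May 2193

Count 2953 days before June 27, 2201:
Day-of-year of May 26, 2193: 146.
Day-of-year of June 27, 2201: 178.
2193 has 365 days, so 365 − 146 = 219 days remain in 2193.
Full years 2194–2200: 6 common + 1 leap = 6×365 + 1×366 = 2556 days.
Total: 219 + 2556 + 178 = 2953 days.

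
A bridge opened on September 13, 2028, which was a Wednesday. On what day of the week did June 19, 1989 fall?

Monday

Count forward from the earlier date (June 19, 1989) to the later (September 13, 2028):
From June 19, 1989 to June 19, 2028: 39 years, of which 10 contain a Feb 29 — 29×365 + 10×366 = 14245 days.
(2000 is a leap year (divisible by 400).)
June 2028: 30 − 19 = 11 days remain.
Then July (31), August (31): 31 + 31 = 62 days.
September 1–13, 2028: 13 days.
Residual: 86 days.
Total: 14331 days.
14331 mod 7 = 2, so 2 days before Wednesday is Monday.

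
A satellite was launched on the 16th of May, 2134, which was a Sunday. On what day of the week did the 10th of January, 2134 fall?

Sunday

Count forward from the earlier date (January 10, 2134) to the later (May 16, 2134):
January 2134: 31 − 10 = 21 days remain.
Then February 2134 (28), March (31), April (30): 28 + 31 + 30 = 89 days.
May 1–16, 2134: 16 days.
Total: 21 + 89 + 16 = 126 days.
126 is a multiple of 7, so the 10th of January, 2134 falls on the same weekday: Sunday.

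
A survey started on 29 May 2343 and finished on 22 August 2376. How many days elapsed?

Day-of-year of May 29, 2343: 149.
Day-of-year of August 22, 2376: 235.
2343 has 365 days, so 365 − 149 = 216 days remain in 2343.
Full years 2344–2375: 24 common + 8 leap = 24×365 + 8×366 = 11688 days.
Total: 216 + 11688 + 235 = 12139 days.

12139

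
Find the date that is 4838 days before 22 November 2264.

25 August 2251

Count 4838 days before November 22, 2264:
From August 25, 2251 to August 25, 2264: 13 years, of which 4 contain a Feb 29 — 9×365 + 4×366 = 4749 days.
August 2264: 31 − 25 = 6 days remain.
Then September (30), October (31): 30 + 31 = 61 days.
November 1–22, 2264: 22 days.
Residual: 89 days.
Total: 4838 days.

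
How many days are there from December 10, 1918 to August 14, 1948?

10840

Day-of-year of December 10, 1918: 344.
Day-of-year of August 14, 1948: 227.
1918 has 365 days, so 365 − 344 = 21 days remain in 1918.
Full years 1919–1947: 22 common + 7 leap = 22×365 + 7×366 = 10592 days.
Total: 21 + 10592 + 227 = 10840 days.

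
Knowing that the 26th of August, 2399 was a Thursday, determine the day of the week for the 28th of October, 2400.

Saturday

August 26, 2399 → August 26, 2400: 366 days (2400 is a leap year (divisible by 400)).
August 2400: 31 − 26 = 5 days remain.
Then September (30): 30 days.
October 1–28, 2400: 28 days.
Residual: 63 days.
Total: 429 days.
429 mod 7 = 2, so 2 days after Thursday is Saturday.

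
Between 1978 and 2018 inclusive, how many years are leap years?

10

Years divisible by 4 in [1978, 2018]: 1980, 1984, 1988, 1992, 1996, 2000, 2004, 2008, 2012, 2016.
2000 is divisible by 400, so still leap.
No century exceptions apply. Count: 10.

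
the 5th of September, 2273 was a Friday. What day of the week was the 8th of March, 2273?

Saturday

Count forward from the earlier date (March 8, 2273) to the later (September 5, 2273):
March 2273: 31 − 8 = 23 days remain.
Then April (30), May (31), June (30), July (31), August (31): 30 + 31 + 30 + 31 + 31 = 153 days.
September 1–5, 2273: 5 days.
Total: 23 + 153 + 5 = 181 days.
181 mod 7 = 6, so 6 days before Friday is Saturday.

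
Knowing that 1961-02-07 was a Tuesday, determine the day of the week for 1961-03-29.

February 1961: 28 − 7 = 21 days remain (1961 is not a leap year, so February has 28 days).
March 1–29, 1961: 29 days.
Total: 21 + 29 = 50 days.
50 mod 7 = 1, so 1 day after Tuesday is Wednesday.

Wednesday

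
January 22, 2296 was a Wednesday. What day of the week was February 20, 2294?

Tuesday

Count forward from the earlier date (February 20, 2294) to the later (January 22, 2296):
February 2294: 28 − 20 = 8 days remain (2294 is not a leap year, so February has 28 days).
Then 22 full months totalling 671 days.
January 1–22, 2296: 22 days.
Total: 8 + 671 + 22 = 701 days.
701 mod 7 = 1, so 1 day before Wednesday is Tuesday.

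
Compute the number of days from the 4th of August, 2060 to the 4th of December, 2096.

Day-of-year of August 4, 2060: 217.
Day-of-year of December 4, 2096: 339.
2060 has 366 days, so 366 − 217 = 149 days remain in 2060.
Full years 2061–2095: 27 common + 8 leap = 27×365 + 8×366 = 12783 days.
Total: 149 + 12783 + 339 = 13271 days.

13271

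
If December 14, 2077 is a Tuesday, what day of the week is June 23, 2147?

Friday

From December 14, 2077 to December 14, 2146: 69 years, of which 16 contain a Feb 29 — 53×365 + 16×366 = 25201 days.
(2100 is not a leap year (divisible by 100 but not 400).)
December 2146: 31 − 14 = 17 days remain.
Then January (31), February 2147 (28), March (31), April (30), May (31): 31 + 28 + 31 + 30 + 31 = 151 days.
June 1–23, 2147: 23 days.
Residual: 191 days.
Total: 25392 days.
25392 mod 7 = 3, so 3 days after Tuesday is Friday.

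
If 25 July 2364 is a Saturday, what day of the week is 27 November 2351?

Count forward from the earlier date (November 27, 2351) to the later (July 25, 2364):
Day-of-year of November 27, 2351: 331.
Day-of-year of July 25, 2364: 207.
2351 has 365 days, so 365 − 331 = 34 days remain in 2351.
Full years 2352–2363: 9 common + 3 leap = 9×365 + 3×366 = 4383 days.
Total: 34 + 4383 + 207 = 4624 days.
4624 mod 7 = 4, so 4 days before Saturday is Tuesday.

Tuesday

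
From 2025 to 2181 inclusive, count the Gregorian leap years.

38

Years divisible by 4: 2028, 2032, …, 2180 — 39 in all.
Of these, 2100 is divisible by 100 but not 400, so not leap.
Leap years: 39 − 1 = 38.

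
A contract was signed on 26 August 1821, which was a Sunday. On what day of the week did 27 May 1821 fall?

Sunday

Count forward from the earlier date (May 27, 1821) to the later (August 26, 1821):
May 1821: 31 − 27 = 4 days remain.
Then June (30), July (31): 30 + 31 = 61 days.
August 1–26, 1821: 26 days.
Total: 4 + 61 + 26 = 91 days.
91 is a multiple of 7, so 27 May 1821 falls on the same weekday: Sunday.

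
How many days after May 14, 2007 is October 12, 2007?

May 2007: 31 − 14 = 17 days remain.
Then June (30), July (31), August (31), September (30): 30 + 31 + 31 + 30 = 122 days.
October 1–12, 2007: 12 days.
Total: 17 + 122 + 12 = 151 days.

151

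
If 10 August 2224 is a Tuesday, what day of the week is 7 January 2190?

Thursday

Count forward from the earlier date (January 7, 2190) to the later (August 10, 2224):
From January 7, 2190 to January 7, 2224: 34 years, of which 7 contain a Feb 29 — 27×365 + 7×366 = 12417 days.
(2200 is not a leap year (divisible by 100 but not 400).)
January 2224: 31 − 7 = 24 days remain.
Then February 2224 (29), March (31), April (30), May (31), June (30), July (31): 29 + 31 + 30 + 31 + 30 + 31 = 182 days.
August 1–10, 2224: 10 days.
Residual: 216 days.
Total: 12633 days.
12633 mod 7 = 5, so 5 days before Tuesday is Thursday.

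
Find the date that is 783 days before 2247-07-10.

2245-05-18

Count 783 days before July 10, 2247:
May 2245: 31 − 18 = 13 days remain.
Then 25 full months totalling 760 days.
July 1–10, 2247: 10 days.
Total: 13 + 760 + 10 = 783 days.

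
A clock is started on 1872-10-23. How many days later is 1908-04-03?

From October 23, 1872 to October 23, 1907: 35 years, of which 7 contain a Feb 29 — 28×365 + 7×366 = 12782 days.
(1900 is not a leap year (divisible by 100 but not 400).)
October 1907: 31 − 23 = 8 days remain.
Then November (30), December (31), January (31), February 1908 (29), March (31): 30 + 31 + 31 + 29 + 31 = 152 days.
April 1–3, 1908: 3 days.
Residual: 163 days.
Total: 12945 days.

12945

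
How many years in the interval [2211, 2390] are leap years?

Years divisible by 4: 2212, 2216, …, 2388 — 45 in all.
Of these, 2300 is divisible by 100 but not 400, so not leap.
Leap years: 45 − 1 = 44.

44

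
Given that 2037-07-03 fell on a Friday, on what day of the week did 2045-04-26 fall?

Wednesday

From July 3, 2037 to July 3, 2044: 7 years, of which 2 contain a Feb 29 — 5×365 + 2×366 = 2557 days.
July 2044: 31 − 3 = 28 days remain.
Then August (31), September (30), October (31), November (30), December (31), January (31), February 2045 (28), March (31): 31 + 30 + 31 + 30 + 31 + 31 + 28 + 31 = 243 days.
April 1–26, 2045: 26 days.
Residual: 297 days.
Total: 2854 days.
2854 mod 7 = 5, so 5 days after Friday is Wednesday.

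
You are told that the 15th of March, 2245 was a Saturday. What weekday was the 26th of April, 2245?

March 2245: 31 − 15 = 16 days remain.
April 1–26, 2245: 26 days.
Total: 16 + 26 = 42 days.
42 is a multiple of 7, so the 26th of April, 2245 falls on the same weekday: Saturday.

Saturday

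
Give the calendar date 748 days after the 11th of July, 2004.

the 29th of July, 2006

Count 748 days after July 11, 2004:
July 11, 2004 → July 11, 2005: 365 days.
July 11, 2005 → July 11, 2006: 365 days.
Within July 2006: 29 − 11 = 18 days.
Total: 748 days.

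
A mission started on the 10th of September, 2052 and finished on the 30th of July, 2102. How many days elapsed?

Day-of-year of September 10, 2052: 254.
Day-of-year of July 30, 2102: 211.
2052 has 366 days, so 366 − 254 = 112 days remain in 2052.
Full years 2053–2101: 38 common + 11 leap = 38×365 + 11×366 = 17896 days.
Total: 112 + 17896 + 211 = 18219 days.

18219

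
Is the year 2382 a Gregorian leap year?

No

2382 is not a leap year.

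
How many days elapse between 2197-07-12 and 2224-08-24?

From July 12, 2197 to July 12, 2224: 27 years, of which 6 contain a Feb 29 — 21×365 + 6×366 = 9861 days.
(2200 is not a leap year (divisible by 100 but not 400).)
July 2224: 31 − 12 = 19 days remain.
August 1–24, 2224: 24 days.
Residual: 43 days.
Total: 9904 days.

9904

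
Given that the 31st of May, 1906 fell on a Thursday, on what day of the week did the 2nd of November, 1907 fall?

Saturday

May 1906: 31 − 31 = 0 days remain.
Then 17 full months totalling 518 days.
November 1–2, 1907: 2 days.
Total: 0 + 518 + 2 = 520 days.
520 mod 7 = 2, so 2 days after Thursday is Saturday.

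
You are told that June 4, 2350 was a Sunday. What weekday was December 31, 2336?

Count forward from the earlier date (December 31, 2336) to the later (June 4, 2350):
From December 31, 2336 to December 31, 2349: 13 years, of which 3 contain a Feb 29 — 10×365 + 3×366 = 4748 days.
December 2349: 31 − 31 = 0 days remain.
Then January (31), February 2350 (28), March (31), April (30), May (31): 31 + 28 + 31 + 30 + 31 = 151 days.
June 1–4, 2350: 4 days.
Residual: 155 days.
Total: 4903 days.
4903 mod 7 = 3, so 3 days before Sunday is Thursday.

Thursday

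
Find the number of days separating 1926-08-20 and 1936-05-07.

Day-of-year of August 20, 1926: 232.
Day-of-year of May 7, 1936: 128.
1926 has 365 days, so 365 − 232 = 133 days remain in 1926.
Full years 1927–1935: 7 common + 2 leap = 7×365 + 2×366 = 3287 days.
Total: 133 + 3287 + 128 = 3548 days.

3548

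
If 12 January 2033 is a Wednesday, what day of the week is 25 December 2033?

Sunday

January 2033: 31 − 12 = 19 days remain.
Then 10 full months totalling 303 days.
December 1–25, 2033: 25 days.
Total: 19 + 303 + 25 = 347 days.
347 mod 7 = 4, so 4 days after Wednesday is Sunday.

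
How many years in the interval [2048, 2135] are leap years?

21

Years divisible by 4: 2048, 2052, …, 2132 — 22 in all.
Of these, 2100 is divisible by 100 but not 400, so not leap.
Leap years: 22 − 1 = 21.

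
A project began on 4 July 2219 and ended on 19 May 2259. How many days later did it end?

14564

From July 4, 2219 to July 4, 2258: 39 years, of which 10 contain a Feb 29 — 29×365 + 10×366 = 14245 days.
July 2258: 31 − 4 = 27 days remain.
Then 9 full months totalling 273 days.
May 1–19, 2259: 19 days.
Residual: 319 days.
Total: 14564 days.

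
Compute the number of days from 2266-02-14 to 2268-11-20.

1010

Day-of-year of February 14, 2266: 45.
Day-of-year of November 20, 2268: 325.
2266 has 365 days, so 365 − 45 = 320 days remain in 2266.
Full years: 2267: 365. Sum = 365.
Total: 320 + 365 + 325 = 1010 days.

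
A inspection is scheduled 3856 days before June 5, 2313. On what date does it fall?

November 14, 2302

Count 3856 days before June 5, 2313:
Day-of-year of November 14, 2302: 318.
Day-of-year of June 5, 2313: 156.
2302 has 365 days, so 365 − 318 = 47 days remain in 2302.
Full years 2303–2312: 7 common + 3 leap = 7×365 + 3×366 = 3653 days.
Total: 47 + 3653 + 156 = 3856 days.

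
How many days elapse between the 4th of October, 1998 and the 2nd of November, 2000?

760

October 1998: 31 − 4 = 27 days remain.
Then 24 full months totalling 731 days.
November 1–2, 2000: 2 days.
Total: 27 + 731 + 2 = 760 days.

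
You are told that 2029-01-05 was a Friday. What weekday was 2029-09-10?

Monday

January 2029: 31 − 5 = 26 days remain.
Then February 2029 (28), March (31), April (30), May (31), June (30), July (31), August (31): 28 + 31 + 30 + 31 + 30 + 31 + 31 = 212 days.
September 1–10, 2029: 10 days.
Total: 26 + 212 + 10 = 248 days.
248 mod 7 = 3, so 3 days after Friday is Monday.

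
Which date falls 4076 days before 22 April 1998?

23 February 1987

Count 4076 days before April 22, 1998:
From February 23, 1987 to February 23, 1998: 11 years, of which 3 contain a Feb 29 — 8×365 + 3×366 = 4018 days.
February 1998: 28 − 23 = 5 days remain (1998 is not a leap year, so February has 28 days).
Then March (31): 31 days.
April 1–22, 1998: 22 days.
Residual: 58 days.
Total: 4076 days.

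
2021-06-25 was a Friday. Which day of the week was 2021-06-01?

Tuesday

Count forward from the earlier date (June 1, 2021) to the later (June 25, 2021):
Within June 2021: 25 − 1 = 24 days.
24 mod 7 = 3, so 3 days before Friday is Tuesday.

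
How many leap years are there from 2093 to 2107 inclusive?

Years divisible by 4 in [2093, 2107]: 2096, 2100, 2104.
Of these, 2100 is divisible by 100 but not 400, so not leap.
Leap years: 3 − 1 = 2.

2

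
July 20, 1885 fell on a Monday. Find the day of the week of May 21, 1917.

From July 20, 1885 to July 20, 1916: 31 years, of which 7 contain a Feb 29 — 24×365 + 7×366 = 11322 days.
(1900 is not a leap year (divisible by 100 but not 400).)
July 1916: 31 − 20 = 11 days remain.
Then 9 full months totalling 273 days.
May 1–21, 1917: 21 days.
Residual: 305 days.
Total: 11627 days.
11627 is a multiple of 7, so May 21, 1917 falls on the same weekday: Monday.

Monday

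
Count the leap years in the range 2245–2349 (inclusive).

25

Years divisible by 4: 2248, 2252, …, 2348 — 26 in all.
Of these, 2300 is divisible by 100 but not 400, so not leap.
Leap years: 26 − 1 = 25.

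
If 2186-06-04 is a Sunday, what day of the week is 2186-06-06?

Within June 2186: 6 − 4 = 2 days.
2 mod 7 = 2, so 2 days after Sunday is Tuesday.

Tuesday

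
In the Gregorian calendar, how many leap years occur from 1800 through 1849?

12

Years divisible by 4: 1800, 1804, …, 1848 — 13 in all.
Of these, 1800 is divisible by 100 but not 400, so not leap.
Leap years: 13 − 1 = 12.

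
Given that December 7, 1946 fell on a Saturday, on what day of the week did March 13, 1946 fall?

Count forward from the earlier date (March 13, 1946) to the later (December 7, 1946):
March 1946: 31 − 13 = 18 days remain.
Then April (30), May (31), June (30), July (31), August (31), September (30), October (31), November (30): 30 + 31 + 30 + 31 + 31 + 30 + 31 + 30 = 244 days.
December 1–7, 1946: 7 days.
Total: 18 + 244 + 7 = 269 days.
269 mod 7 = 3, so 3 days before Saturday is Wednesday.

Wednesday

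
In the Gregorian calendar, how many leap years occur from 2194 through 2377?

44

Years divisible by 4: 2196, 2200, …, 2376 — 46 in all.
Of these, 2200, 2300 are divisible by 100 but not 400, so not leap.
Leap years: 46 − 2 = 44.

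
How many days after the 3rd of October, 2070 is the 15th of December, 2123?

Day-of-year of October 3, 2070: 276.
Day-of-year of December 15, 2123: 349.
2070 has 365 days, so 365 − 276 = 89 days remain in 2070.
Full years 2071–2122: 40 common + 12 leap = 40×365 + 12×366 = 18992 days.
Total: 89 + 18992 + 349 = 19430 days.

19430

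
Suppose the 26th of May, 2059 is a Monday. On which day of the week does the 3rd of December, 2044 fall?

Count forward from the earlier date (December 3, 2044) to the later (May 26, 2059):
Day-of-year of December 3, 2044: 338.
Day-of-year of May 26, 2059: 146.
2044 has 366 days, so 366 − 338 = 28 days remain in 2044.
Full years 2045–2058: 11 common + 3 leap = 11×365 + 3×366 = 5113 days.
Total: 28 + 5113 + 146 = 5287 days.
5287 mod 7 = 2, so 2 days before Monday is Saturday.

Saturday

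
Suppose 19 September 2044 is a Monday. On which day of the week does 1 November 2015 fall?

Count forward from the earlier date (November 1, 2015) to the later (September 19, 2044):
Day-of-year of November 1, 2015: 305.
Day-of-year of September 19, 2044: 263.
2015 has 365 days, so 365 − 305 = 60 days remain in 2015.
Full years 2016–2043: 21 common + 7 leap = 21×365 + 7×366 = 10227 days.
Total: 60 + 10227 + 263 = 10550 days.
10550 mod 7 = 1, so 1 day before Monday is Sunday.

Sunday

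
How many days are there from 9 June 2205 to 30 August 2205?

June 2205: 30 − 9 = 21 days remain.
Then July (31): 31 days.
August 1–30, 2205: 30 days.
Total: 21 + 31 + 30 = 82 days.

82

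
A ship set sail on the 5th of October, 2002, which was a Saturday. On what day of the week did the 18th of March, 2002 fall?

Monday

Count forward from the earlier date (March 18, 2002) to the later (October 5, 2002):
March 2002: 31 − 18 = 13 days remain.
Then April (30), May (31), June (30), July (31), August (31), September (30): 30 + 31 + 30 + 31 + 31 + 30 = 183 days.
October 1–5, 2002: 5 days.
Total: 13 + 183 + 5 = 201 days.
201 mod 7 = 5, so 5 days before Saturday is Monday.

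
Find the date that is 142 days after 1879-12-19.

1880-05-09

Count 142 days after December 19, 1879:
December 1879: 31 − 19 = 12 days remain.
Then January (31), February 1880 (29), March (31), April (30): 31 + 29 + 31 + 30 = 121 days.
May 1–9, 1880: 9 days.
Residual: 142 days.
Total: 142 days.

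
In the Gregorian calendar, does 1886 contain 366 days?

1886 is not a leap year.

No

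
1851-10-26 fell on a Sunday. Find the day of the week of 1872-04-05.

From October 26, 1851 to October 26, 1871: 20 years, of which 5 contain a Feb 29 — 15×365 + 5×366 = 7305 days.
October 1871: 31 − 26 = 5 days remain.
Then November (30), December (31), January (31), February 1872 (29), March (31): 30 + 31 + 31 + 29 + 31 = 152 days.
April 1–5, 1872: 5 days.
Residual: 162 days.
Total: 7467 days.
7467 mod 7 = 5, so 5 days after Sunday is Friday.

Friday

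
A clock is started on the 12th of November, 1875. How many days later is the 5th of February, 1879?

1181

November 12, 1875 → November 12, 1876: 366 days (1876 is a leap year).
November 12, 1876 → November 12, 1877: 365 days.
November 12, 1877 → November 12, 1878: 365 days.
November 1878: 30 − 12 = 18 days remain.
Then December (31), January (31): 31 + 31 = 62 days.
February 1–5, 1879: 5 days (1879 is not a leap year).
Residual: 85 days.
Total: 1181 days.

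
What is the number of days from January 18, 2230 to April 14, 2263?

12139

From January 18, 2230 to January 18, 2263: 33 years, of which 8 contain a Feb 29 — 25×365 + 8×366 = 12053 days.
January 2263: 31 − 18 = 13 days remain.
Then February 2263 (28), March (31): 28 + 31 = 59 days.
April 1–14, 2263: 14 days.
Residual: 86 days.
Total: 12139 days.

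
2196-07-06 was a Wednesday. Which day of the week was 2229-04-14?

Tuesday

From July 6, 2196 to July 6, 2228: 32 years, of which 7 contain a Feb 29 — 25×365 + 7×366 = 11687 days.
(2200 is not a leap year (divisible by 100 but not 400).)
July 2228: 31 − 6 = 25 days remain.
Then August (31), September (30), October (31), November (30), December (31), January (31), February 2229 (28), March (31): 31 + 30 + 31 + 30 + 31 + 31 + 28 + 31 = 243 days.
April 1–14, 2229: 14 days.
Residual: 282 days.
Total: 11969 days.
11969 mod 7 = 6, so 6 days after Wednesday is Tuesday.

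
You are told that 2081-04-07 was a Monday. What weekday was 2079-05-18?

Thursday

Count forward from the earlier date (May 18, 2079) to the later (April 7, 2081):
May 2079: 31 − 18 = 13 days remain.
Then 22 full months totalling 670 days.
April 1–7, 2081: 7 days.
Total: 13 + 670 + 7 = 690 days.
690 mod 7 = 4, so 4 days before Monday is Thursday.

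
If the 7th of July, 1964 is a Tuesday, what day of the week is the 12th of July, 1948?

Monday

Count forward from the earlier date (July 12, 1948) to the later (July 7, 1964):
Day-of-year of July 12, 1948: 194.
Day-of-year of July 7, 1964: 189.
1948 has 366 days, so 366 − 194 = 172 days remain in 1948.
Full years 1949–1963: 12 common + 3 leap = 12×365 + 3×366 = 5478 days.
Total: 172 + 5478 + 189 = 5839 days.
5839 mod 7 = 1, so 1 day before Tuesday is Monday.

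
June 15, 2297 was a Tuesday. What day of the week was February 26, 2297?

Count forward from the earlier date (February 26, 2297) to the later (June 15, 2297):
February 2297: 28 − 26 = 2 days remain (2297 is not a leap year, so February has 28 days).
Then March (31), April (30), May (31): 31 + 30 + 31 = 92 days.
June 1–15, 2297: 15 days.
Total: 2 + 92 + 15 = 109 days.
109 mod 7 = 4, so 4 days before Tuesday is Friday.

Friday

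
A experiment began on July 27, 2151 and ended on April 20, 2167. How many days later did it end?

Day-of-year of July 27, 2151: 208.
Day-of-year of April 20, 2167: 110.
2151 has 365 days, so 365 − 208 = 157 days remain in 2151.
Full years 2152–2166: 11 common + 4 leap = 11×365 + 4×366 = 5479 days.
Total: 157 + 5479 + 110 = 5746 days.

5746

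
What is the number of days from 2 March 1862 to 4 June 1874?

4477

Day-of-year of March 2, 1862: 61.
Day-of-year of June 4, 1874: 155.
1862 has 365 days, so 365 − 61 = 304 days remain in 1862.
Full years 1863–1873: 8 common + 3 leap = 8×365 + 3×366 = 4018 days.
Total: 304 + 4018 + 155 = 4477 days.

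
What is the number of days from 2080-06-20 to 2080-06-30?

Within June 2080: 30 − 20 = 10 days.

10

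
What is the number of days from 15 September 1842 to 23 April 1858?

5699

From September 15, 1842 to September 15, 1857: 15 years, of which 4 contain a Feb 29 — 11×365 + 4×366 = 5479 days.
September 1857: 30 − 15 = 15 days remain.
Then October (31), November (30), December (31), January (31), February 1858 (28), March (31): 31 + 30 + 31 + 31 + 28 + 31 = 182 days.
April 1–23, 1858: 23 days.
Residual: 220 days.
Total: 5699 days.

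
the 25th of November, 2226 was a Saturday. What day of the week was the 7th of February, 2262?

Day-of-year of November 25, 2226: 329.
Day-of-year of February 7, 2262: 38.
2226 has 365 days, so 365 − 329 = 36 days remain in 2226.
Full years 2227–2261: 26 common + 9 leap = 26×365 + 9×366 = 12784 days.
Total: 36 + 12784 + 38 = 12858 days.
12858 mod 7 = 6, so 6 days after Saturday is Friday.

Friday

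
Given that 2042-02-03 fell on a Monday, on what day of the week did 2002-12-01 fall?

Sunday

Count forward from the earlier date (December 1, 2002) to the later (February 3, 2042):
From December 1, 2002 to December 1, 2041: 39 years, of which 10 contain a Feb 29 — 29×365 + 10×366 = 14245 days.
December 2041: 31 − 1 = 30 days remain.
Then January (31): 31 days.
February 1–3, 2042: 3 days (2042 is not a leap year).
Residual: 64 days.
Total: 14309 days.
14309 mod 7 = 1, so 1 day before Monday is Sunday.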